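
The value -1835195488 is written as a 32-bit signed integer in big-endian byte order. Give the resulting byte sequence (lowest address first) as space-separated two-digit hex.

Two's complement of -1835195488 in 32 bits: 1835195488 = 0x6D62DC60; invert → 0x929D239F; add 1 → 0x929D23A0.
Split into bytes (most-significant first): 92 9D 23 A0.
Big-endian stores the most-significant byte at the lowest address.
So the memory order matches the most-significant-first order: 92 9D 23 A0.

92 9D 23 A0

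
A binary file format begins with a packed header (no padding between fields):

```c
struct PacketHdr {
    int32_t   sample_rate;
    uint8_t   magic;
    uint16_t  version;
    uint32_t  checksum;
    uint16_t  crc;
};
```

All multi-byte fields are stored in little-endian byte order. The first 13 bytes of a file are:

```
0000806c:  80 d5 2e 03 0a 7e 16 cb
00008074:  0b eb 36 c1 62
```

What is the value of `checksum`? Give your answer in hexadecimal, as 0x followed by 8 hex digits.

`checksum` follows `sample_rate` (4 B), `magic` (1 B), `version` (2 B), so it starts at offset 4 + 1 + 2 = 7 and occupies 4 bytes.
Bytes at offsets 7..10: CB 0B EB 36.
Little-endian stores the least-significant byte at the lowest address.
Reassemble most-significant byte first: 36 EB 0B CB → 0x36EB0BCB.

0x36EB0BCB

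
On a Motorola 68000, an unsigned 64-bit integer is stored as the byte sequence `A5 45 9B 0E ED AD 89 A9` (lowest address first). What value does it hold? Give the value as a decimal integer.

Big-endian stores the most-significant byte at the lowest address.
The bytes are already most-significant first: 0xA5459B0EEDAD89A9.
0xA5459B0EEDAD89A9 = 11909095278070565289.

11909095278070565289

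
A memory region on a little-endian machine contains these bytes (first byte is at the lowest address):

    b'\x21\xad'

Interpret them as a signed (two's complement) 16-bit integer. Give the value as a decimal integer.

-21215

Little-endian: lowest address holds the least-significant byte.
Reassemble most-significant byte first: AD 21 → 0xAD21.
Top bit is set, so as a signed 16-bit value this is 0xAD21 − 2^16 = -21215.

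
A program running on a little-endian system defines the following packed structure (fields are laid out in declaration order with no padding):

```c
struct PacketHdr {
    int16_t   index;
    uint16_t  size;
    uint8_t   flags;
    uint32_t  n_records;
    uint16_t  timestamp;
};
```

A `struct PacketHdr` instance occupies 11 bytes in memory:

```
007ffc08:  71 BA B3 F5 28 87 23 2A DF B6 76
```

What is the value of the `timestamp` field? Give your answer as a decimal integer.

30390

`timestamp` follows `index` (2 B), `size` (2 B), `flags` (1 B), `n_records` (4 B), so it starts at offset 2 + 2 + 1 + 4 = 9 and occupies 2 bytes.
Bytes at offsets 9..10: B6 76.
Little-endian stores the least-significant byte at the lowest address.
Reassemble most-significant byte first: 76 B6 → 0x76B6.
0x76B6 = 30390.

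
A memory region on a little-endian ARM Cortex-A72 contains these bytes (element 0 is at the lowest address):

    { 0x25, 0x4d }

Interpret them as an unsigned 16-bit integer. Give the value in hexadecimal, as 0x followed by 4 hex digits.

In little-endian order the low byte comes first in memory.
Reassemble most-significant byte first: 4D 25 → 0x4D25.

0x4D25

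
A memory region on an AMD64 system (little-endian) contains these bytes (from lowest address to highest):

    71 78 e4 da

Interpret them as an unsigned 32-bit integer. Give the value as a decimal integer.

Little-endian: lowest address holds the least-significant byte.
Reassemble most-significant byte first: DA E4 78 71 → 0xDAE47871.
0xDAE47871 = 3672406129.

3672406129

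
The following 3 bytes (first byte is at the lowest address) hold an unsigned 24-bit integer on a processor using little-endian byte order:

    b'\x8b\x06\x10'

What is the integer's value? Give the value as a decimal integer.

Little-endian stores the least-significant byte at the lowest address.
Reassemble most-significant byte first: 10 06 8B → 0x10068B.
0x10068B = 1050251.

1050251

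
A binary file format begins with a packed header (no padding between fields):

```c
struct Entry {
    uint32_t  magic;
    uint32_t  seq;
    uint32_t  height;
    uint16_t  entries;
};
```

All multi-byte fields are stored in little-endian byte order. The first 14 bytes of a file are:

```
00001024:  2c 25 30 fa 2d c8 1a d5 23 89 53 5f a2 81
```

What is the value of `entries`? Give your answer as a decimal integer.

33186

`entries` follows `magic` (4 B), `seq` (4 B), `height` (4 B), so it starts at offset 4 + 4 + 4 = 12 and occupies 2 bytes.
Bytes at offsets 12..13: A2 81.
Little-endian: lowest address holds the least-significant byte.
Reassemble most-significant byte first: 81 A2 → 0x81A2.
0x81A2 = 33186.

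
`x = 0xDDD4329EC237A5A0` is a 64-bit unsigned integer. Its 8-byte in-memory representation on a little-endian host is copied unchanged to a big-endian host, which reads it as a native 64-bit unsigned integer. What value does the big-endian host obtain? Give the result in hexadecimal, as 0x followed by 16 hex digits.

0xA0A537C29E32D4DD

Stored little-endian, the bytes at ascending addresses are A0 A5 37 C2 9E 32 D4 DD.
Read back as big-endian, the last byte is least significant, giving 0xA0A537C29E32D4DD.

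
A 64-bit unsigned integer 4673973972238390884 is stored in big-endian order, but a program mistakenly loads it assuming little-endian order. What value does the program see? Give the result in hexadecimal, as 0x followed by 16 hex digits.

0x64D6B060904ADD40

4673973972238390884 in 64-bit hexadecimal is 0x40DD4A9060B0D664.
Stored big-endian, the bytes at ascending addresses are 40 DD 4A 90 60 B0 D6 64.
Read back as little-endian, the first byte is least significant, giving 0x64D6B060904ADD40.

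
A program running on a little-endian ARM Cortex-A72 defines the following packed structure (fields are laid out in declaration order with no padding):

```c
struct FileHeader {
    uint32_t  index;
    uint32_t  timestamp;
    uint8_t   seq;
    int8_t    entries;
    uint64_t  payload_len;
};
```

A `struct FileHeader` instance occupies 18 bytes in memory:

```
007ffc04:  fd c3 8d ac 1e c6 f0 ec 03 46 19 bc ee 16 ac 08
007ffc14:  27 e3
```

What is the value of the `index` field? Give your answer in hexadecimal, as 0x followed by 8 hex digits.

0xAC8DC3FD

`index` is the first field, at byte offset 0, occupying 4 bytes.
Bytes at offsets 0..3: FD C3 8D AC.
In little-endian order the low byte comes first in memory.
Reassemble most-significant byte first: AC 8D C3 FD → 0xAC8DC3FD.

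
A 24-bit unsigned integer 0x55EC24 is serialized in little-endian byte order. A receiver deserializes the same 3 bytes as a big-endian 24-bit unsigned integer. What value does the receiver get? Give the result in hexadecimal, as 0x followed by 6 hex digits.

Stored little-endian, the bytes at ascending addresses are 24 EC 55.
Read back as big-endian, the last byte is least significant, giving 0x24EC55.

0x24EC55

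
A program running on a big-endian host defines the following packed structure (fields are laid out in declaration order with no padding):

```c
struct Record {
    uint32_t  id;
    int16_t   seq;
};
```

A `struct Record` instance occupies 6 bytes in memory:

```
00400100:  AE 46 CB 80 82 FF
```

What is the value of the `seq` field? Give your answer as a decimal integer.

`seq` follows `id` (4 bytes), so it starts at byte offset 4 and occupies 2 bytes.
Bytes at offsets 4..5: 82 FF.
Big-endian: lowest address holds the most-significant byte.
The bytes are already most-significant first: 0x82FF.
Top bit is set, so as a signed 16-bit value this is 0x82FF − 2^16 = -32001.

-32001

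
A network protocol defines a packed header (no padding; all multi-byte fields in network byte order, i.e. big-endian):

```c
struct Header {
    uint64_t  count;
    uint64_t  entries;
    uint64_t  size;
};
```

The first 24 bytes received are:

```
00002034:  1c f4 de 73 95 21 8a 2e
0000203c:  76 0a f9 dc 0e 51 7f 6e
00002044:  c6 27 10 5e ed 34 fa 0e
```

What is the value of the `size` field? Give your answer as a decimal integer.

14278399143494089230

`size` follows `count` (8 B), `entries` (8 B), so it starts at offset 8 + 8 = 16 and occupies 8 bytes.
Bytes at offsets 16..23: C6 27 10 5E ED 34 FA 0E.
In big-endian order the high byte comes first in memory.
The bytes are already most-significant first: 0xC627105EED34FA0E.
0xC627105EED34FA0E = 14278399143494089230.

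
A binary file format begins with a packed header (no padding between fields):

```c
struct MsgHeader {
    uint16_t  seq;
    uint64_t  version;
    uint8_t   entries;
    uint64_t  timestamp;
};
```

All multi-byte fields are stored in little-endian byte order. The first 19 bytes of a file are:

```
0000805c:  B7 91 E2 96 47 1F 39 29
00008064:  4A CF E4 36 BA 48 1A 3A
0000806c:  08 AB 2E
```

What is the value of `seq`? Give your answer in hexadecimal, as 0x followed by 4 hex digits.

0x91B7

`seq` is the first field, at byte offset 0, occupying 2 bytes.
Bytes at offsets 0..1: B7 91.
Little-endian: lowest address holds the least-significant byte.
Reassemble most-significant byte first: 91 B7 → 0x91B7.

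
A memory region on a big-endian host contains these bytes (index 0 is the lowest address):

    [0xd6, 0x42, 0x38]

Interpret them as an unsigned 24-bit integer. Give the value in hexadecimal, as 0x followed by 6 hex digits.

In big-endian order the high byte comes first in memory.
The bytes are already most-significant first: 0xD64238.

0xD64238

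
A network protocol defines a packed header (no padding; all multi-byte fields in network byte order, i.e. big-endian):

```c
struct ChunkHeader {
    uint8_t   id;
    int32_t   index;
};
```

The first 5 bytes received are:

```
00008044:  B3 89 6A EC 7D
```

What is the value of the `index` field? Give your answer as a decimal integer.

-1989481347

`index` follows `id` (1 byte), so it starts at byte offset 1 and occupies 4 bytes.
Bytes at offsets 1..4: 89 6A EC 7D.
Big-endian stores the most-significant byte at the lowest address.
The bytes are already most-significant first: 0x896AEC7D.
Top bit is set, so as a signed 32-bit value this is 0x896AEC7D − 2^32 = -1989481347.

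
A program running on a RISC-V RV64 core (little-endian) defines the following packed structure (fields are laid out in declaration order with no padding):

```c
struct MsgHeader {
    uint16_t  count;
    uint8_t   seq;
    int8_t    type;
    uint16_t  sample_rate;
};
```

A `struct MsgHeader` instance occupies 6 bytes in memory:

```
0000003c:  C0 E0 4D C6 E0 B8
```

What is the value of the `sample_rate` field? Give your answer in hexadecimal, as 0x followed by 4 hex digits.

0xB8E0

`sample_rate` follows `count` (2 B), `seq` (1 B), `type` (1 B), so it starts at offset 2 + 1 + 1 = 4 and occupies 2 bytes.
Bytes at offsets 4..5: E0 B8.
Little-endian stores the least-significant byte at the lowest address.
Reassemble most-significant byte first: B8 E0 → 0xB8E0.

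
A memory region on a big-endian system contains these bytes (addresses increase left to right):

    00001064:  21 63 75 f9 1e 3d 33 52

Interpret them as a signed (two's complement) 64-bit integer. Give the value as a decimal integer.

In big-endian order the high byte comes first in memory.
The bytes are already most-significant first: 0x216375F91E3D3352.
0x216375F91E3D3352 = 2405896338760610642.

2405896338760610642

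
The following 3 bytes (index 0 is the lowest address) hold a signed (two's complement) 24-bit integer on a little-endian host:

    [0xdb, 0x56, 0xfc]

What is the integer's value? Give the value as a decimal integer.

-239909

In little-endian order the low byte comes first in memory.
Reassemble most-significant byte first: FC 56 DB → 0xFC56DB.
Top bit is set, so as a signed 24-bit value this is 0xFC56DB − 2^24 = -239909.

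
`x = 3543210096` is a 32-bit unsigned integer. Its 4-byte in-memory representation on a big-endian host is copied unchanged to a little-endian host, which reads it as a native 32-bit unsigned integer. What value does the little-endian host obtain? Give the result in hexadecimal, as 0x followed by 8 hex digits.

3543210096 in 32-bit hexadecimal is 0xD3311870.
Stored big-endian, the bytes at ascending addresses are D3 31 18 70.
Read back as little-endian, the first byte is least significant, giving 0x701831D3.

0x701831D3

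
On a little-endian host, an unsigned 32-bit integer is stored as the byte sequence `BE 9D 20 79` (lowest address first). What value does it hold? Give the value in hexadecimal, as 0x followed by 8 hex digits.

Little-endian: lowest address holds the least-significant byte.
Reassemble most-significant byte first: 79 20 9D BE → 0x79209DBE.

0x79209DBE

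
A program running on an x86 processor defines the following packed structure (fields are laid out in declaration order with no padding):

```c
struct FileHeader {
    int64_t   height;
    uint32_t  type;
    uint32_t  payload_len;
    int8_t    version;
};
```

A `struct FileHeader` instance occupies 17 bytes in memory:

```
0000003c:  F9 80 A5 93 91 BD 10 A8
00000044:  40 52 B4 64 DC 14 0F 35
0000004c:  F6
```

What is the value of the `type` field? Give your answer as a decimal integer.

`type` follows `height` (8 bytes), so it starts at byte offset 8 and occupies 4 bytes.
Bytes at offsets 8..11: 40 52 B4 64.
Little-endian stores the least-significant byte at the lowest address.
Reassemble most-significant byte first: 64 B4 52 40 → 0x64B45240.
0x64B45240 = 1689539136.

1689539136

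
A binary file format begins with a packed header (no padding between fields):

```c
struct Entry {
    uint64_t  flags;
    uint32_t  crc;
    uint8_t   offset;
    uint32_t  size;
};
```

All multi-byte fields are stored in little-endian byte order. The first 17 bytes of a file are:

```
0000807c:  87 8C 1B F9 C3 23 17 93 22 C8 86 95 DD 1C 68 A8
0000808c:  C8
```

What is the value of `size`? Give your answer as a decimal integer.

`size` follows `flags` (8 B), `crc` (4 B), `offset` (1 B), so it starts at offset 8 + 4 + 1 = 13 and occupies 4 bytes.
Bytes at offsets 13..16: 1C 68 A8 C8.
In little-endian order the low byte comes first in memory.
Reassemble most-significant byte first: C8 A8 68 1C → 0xC8A8681C.
0xC8A8681C = 3366479900.

3366479900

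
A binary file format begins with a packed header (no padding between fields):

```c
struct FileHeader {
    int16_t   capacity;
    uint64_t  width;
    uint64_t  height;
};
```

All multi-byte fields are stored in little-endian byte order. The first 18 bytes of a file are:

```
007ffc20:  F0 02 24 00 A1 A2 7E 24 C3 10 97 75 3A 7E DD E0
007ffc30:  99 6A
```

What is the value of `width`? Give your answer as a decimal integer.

`width` follows `capacity` (2 bytes), so it starts at byte offset 2 and occupies 8 bytes.
Bytes at offsets 2..9: 24 00 A1 A2 7E 24 C3 10.
Little-endian: lowest address holds the least-significant byte.
Reassemble most-significant byte first: 10 C3 24 7E A2 A1 00 24 → 0x10C3247EA2A10024.
0x10C3247EA2A10024 = 1207849251378364452.

1207849251378364452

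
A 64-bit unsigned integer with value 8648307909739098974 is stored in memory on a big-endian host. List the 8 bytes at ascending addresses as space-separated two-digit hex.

8648307909739098974 in hexadecimal, padded to 64 bits, is 0x7804F6392433335E.
Split into bytes (most-significant first): 78 04 F6 39 24 33 33 5E.
In big-endian order the high byte comes first in memory.
So the memory order matches the most-significant-first order: 78 04 F6 39 24 33 33 5E.

78 04 F6 39 24 33 33 5E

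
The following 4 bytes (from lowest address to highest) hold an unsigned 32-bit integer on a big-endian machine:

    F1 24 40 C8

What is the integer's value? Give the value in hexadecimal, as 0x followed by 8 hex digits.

Big-endian stores the most-significant byte at the lowest address.
The bytes are already most-significant first: 0xF12440C8.

0xF12440C8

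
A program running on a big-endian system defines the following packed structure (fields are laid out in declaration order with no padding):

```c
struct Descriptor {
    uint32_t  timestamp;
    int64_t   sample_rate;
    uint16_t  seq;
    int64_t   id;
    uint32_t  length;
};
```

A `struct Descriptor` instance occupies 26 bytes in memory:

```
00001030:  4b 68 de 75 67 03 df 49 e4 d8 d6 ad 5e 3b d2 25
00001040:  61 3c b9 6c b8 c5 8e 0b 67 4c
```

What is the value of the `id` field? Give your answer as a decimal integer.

`id` follows `timestamp` (4 B), `sample_rate` (8 B), `seq` (2 B), so it starts at offset 4 + 8 + 2 = 14 and occupies 8 bytes.
Bytes at offsets 14..21: D2 25 61 3C B9 6C B8 C5.
Big-endian: lowest address holds the most-significant byte.
The bytes are already most-significant first: 0xD225613CB96CB8C5.
Top bit is set, so as a signed 64-bit value this is 0xD225613CB96CB8C5 − 2^64 = -3304127838169548603.

-3304127838169548603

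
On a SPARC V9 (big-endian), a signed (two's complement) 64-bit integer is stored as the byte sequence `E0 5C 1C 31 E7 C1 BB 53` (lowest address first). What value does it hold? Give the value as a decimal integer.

Big-endian stores the most-significant byte at the lowest address.
The bytes are already most-significant first: 0xE05C1C31E7C1BB53.
Top bit is set, so as a signed 64-bit value this is 0xE05C1C31E7C1BB53 − 2^64 = -2279916310689105069.

-2279916310689105069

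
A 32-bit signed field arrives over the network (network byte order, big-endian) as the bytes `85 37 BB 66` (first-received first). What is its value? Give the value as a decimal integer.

-2059945114

Big-endian stores the most-significant byte at the lowest address.
The bytes are already most-significant first: 0x8537BB66.
Top bit is set, so as a signed 32-bit value this is 0x8537BB66 − 2^32 = -2059945114.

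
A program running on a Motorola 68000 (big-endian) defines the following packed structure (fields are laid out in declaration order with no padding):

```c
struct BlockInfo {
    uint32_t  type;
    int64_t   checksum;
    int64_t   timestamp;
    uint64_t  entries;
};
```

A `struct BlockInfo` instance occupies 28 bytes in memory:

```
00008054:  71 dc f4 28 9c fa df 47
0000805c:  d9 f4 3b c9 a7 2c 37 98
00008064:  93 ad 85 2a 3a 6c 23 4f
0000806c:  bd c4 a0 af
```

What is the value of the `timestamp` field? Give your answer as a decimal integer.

`timestamp` follows `type` (4 B), `checksum` (8 B), so it starts at offset 4 + 8 = 12 and occupies 8 bytes.
Bytes at offsets 12..19: A7 2C 37 98 93 AD 85 2A.
Big-endian stores the most-significant byte at the lowest address.
The bytes are already most-significant first: 0xA72C379893AD852A.
Top bit is set, so as a signed 64-bit value this is 0xA72C379893AD852A − 2^64 = -6400679841948138198.

-6400679841948138198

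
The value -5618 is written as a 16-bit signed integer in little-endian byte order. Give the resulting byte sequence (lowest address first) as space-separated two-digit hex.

0E EA

Two's complement of -5618 in 16 bits: 5618 = 0x15F2; invert → 0xEA0D; add 1 → 0xEA0E.
Split into bytes (most-significant first): EA 0E.
In little-endian order the low byte comes first in memory.
So at ascending addresses the bytes are 0E EA.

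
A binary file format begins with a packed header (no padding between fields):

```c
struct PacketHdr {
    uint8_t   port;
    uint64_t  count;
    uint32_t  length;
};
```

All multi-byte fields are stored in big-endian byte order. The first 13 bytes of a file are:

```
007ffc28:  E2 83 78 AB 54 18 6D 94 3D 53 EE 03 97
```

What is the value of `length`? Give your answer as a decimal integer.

1408107415

`length` follows `port` (1 B), `count` (8 B), so it starts at offset 1 + 8 = 9 and occupies 4 bytes.
Bytes at offsets 9..12: 53 EE 03 97.
Big-endian: lowest address holds the most-significant byte.
The bytes are already most-significant first: 0x53EE0397.
0x53EE0397 = 1408107415.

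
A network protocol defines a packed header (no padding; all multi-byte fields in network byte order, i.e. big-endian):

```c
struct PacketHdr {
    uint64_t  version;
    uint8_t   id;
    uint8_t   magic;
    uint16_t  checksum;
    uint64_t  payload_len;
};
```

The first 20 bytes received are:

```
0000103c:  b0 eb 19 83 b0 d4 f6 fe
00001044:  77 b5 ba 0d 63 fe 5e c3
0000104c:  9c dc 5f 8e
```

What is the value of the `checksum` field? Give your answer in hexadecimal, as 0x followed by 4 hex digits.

`checksum` follows `version` (8 B), `id` (1 B), `magic` (1 B), so it starts at offset 8 + 1 + 1 = 10 and occupies 2 bytes.
Bytes at offsets 10..11: BA 0D.
In big-endian order the high byte comes first in memory.
The bytes are already most-significant first: 0xBA0D.

0xBA0D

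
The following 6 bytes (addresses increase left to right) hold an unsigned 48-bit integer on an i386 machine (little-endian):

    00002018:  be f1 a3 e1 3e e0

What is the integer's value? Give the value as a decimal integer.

246560678212030

Little-endian stores the least-significant byte at the lowest address.
Reassemble most-significant byte first: E0 3E E1 A3 F1 BE → 0xE03EE1A3F1BE.
0xE03EE1A3F1BE = 246560678212030.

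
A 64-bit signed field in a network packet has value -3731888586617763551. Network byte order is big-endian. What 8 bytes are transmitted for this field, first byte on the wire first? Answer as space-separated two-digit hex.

Two's complement of -3731888586617763551 in 64 bits: 3731888586617763551 = 0x33CA54E5AAAFB6DF; invert → 0xCC35AB1A55504920; add 1 → 0xCC35AB1A55504921.
Split into bytes (most-significant first): CC 35 AB 1A 55 50 49 21.
Big-endian: lowest address holds the most-significant byte.
So the memory order matches the most-significant-first order: CC 35 AB 1A 55 50 49 21.

CC 35 AB 1A 55 50 49 21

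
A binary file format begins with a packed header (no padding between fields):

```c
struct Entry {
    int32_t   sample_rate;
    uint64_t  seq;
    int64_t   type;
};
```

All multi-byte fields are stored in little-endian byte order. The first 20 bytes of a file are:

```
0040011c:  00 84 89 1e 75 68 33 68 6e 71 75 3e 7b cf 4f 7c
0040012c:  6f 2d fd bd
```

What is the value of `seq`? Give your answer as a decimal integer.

4500628121635219573

`seq` follows `sample_rate` (4 bytes), so it starts at byte offset 4 and occupies 8 bytes.
Bytes at offsets 4..11: 75 68 33 68 6E 71 75 3E.
Little-endian stores the least-significant byte at the lowest address.
Reassemble most-significant byte first: 3E 75 71 6E 68 33 68 75 → 0x3E75716E68336875.
0x3E75716E68336875 = 4500628121635219573.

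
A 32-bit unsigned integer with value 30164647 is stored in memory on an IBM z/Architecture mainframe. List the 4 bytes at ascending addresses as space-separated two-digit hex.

30164647 in hexadecimal, padded to 32 bits, is 0x01CC46A7.
Split into bytes (most-significant first): 01 CC 46 A7.
Big-endian: lowest address holds the most-significant byte.
So the memory order matches the most-significant-first order: 01 CC 46 A7.

01 CC 46 A7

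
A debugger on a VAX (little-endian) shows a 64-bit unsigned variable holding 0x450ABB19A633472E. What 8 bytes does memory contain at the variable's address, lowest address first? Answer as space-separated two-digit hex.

2E 47 33 A6 19 BB 0A 45

Split into bytes (most-significant first): 45 0A BB 19 A6 33 47 2E.
In little-endian order the low byte comes first in memory.
So at ascending addresses the bytes are 2E 47 33 A6 19 BB 0A 45.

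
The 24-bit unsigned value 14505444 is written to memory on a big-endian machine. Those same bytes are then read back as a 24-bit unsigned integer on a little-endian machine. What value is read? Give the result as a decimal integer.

14964189

14505444 in 24-bit hexadecimal is 0xDD55E4.
Stored big-endian, the bytes at ascending addresses are DD 55 E4.
Read back as little-endian, the first byte is least significant, giving 0xE455DD.
0xE455DD = 14964189.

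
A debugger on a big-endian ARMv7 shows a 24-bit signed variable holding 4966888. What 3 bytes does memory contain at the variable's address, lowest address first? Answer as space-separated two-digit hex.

4966888 in hexadecimal, padded to 24 bits, is 0x4BC9E8.
Split into bytes (most-significant first): 4B C9 E8.
Big-endian stores the most-significant byte at the lowest address.
So the memory order matches the most-significant-first order: 4B C9 E8.

4B C9 E8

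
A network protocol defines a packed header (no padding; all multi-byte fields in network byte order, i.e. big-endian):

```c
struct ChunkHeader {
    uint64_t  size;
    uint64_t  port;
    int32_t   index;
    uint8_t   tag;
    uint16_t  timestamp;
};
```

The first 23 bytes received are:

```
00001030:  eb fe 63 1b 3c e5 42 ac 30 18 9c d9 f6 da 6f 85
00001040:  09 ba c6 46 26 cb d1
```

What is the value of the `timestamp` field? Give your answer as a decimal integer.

`timestamp` follows `size` (8 B), `port` (8 B), `index` (4 B), `tag` (1 B), so it starts at offset 8 + 8 + 4 + 1 = 21 and occupies 2 bytes.
Bytes at offsets 21..22: CB D1.
In big-endian order the high byte comes first in memory.
The bytes are already most-significant first: 0xCBD1.
0xCBD1 = 52177.

52177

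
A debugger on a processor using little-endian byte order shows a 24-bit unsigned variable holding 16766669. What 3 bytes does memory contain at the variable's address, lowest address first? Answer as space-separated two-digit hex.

16766669 in hexadecimal, padded to 24 bits, is 0xFFD6CD.
Split into bytes (most-significant first): FF D6 CD.
In little-endian order the low byte comes first in memory.
So at ascending addresses the bytes are CD D6 FF.

CD D6 FF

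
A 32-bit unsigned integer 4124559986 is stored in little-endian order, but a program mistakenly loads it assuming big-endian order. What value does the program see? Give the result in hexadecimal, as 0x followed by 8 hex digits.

0x72CAD7F5

4124559986 in 32-bit hexadecimal is 0xF5D7CA72.
Stored little-endian, the bytes at ascending addresses are 72 CA D7 F5.
Read back as big-endian, the last byte is least significant, giving 0x72CAD7F5.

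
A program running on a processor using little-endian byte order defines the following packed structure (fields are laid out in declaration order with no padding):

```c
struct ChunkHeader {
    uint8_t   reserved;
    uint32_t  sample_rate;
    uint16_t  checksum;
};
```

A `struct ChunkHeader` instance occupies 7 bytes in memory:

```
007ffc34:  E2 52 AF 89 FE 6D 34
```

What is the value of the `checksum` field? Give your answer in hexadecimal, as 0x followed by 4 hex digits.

0x346D

`checksum` follows `reserved` (1 B), `sample_rate` (4 B), so it starts at offset 1 + 4 = 5 and occupies 2 bytes.
Bytes at offsets 5..6: 6D 34.
In little-endian order the low byte comes first in memory.
Reassemble most-significant byte first: 34 6D → 0x346D.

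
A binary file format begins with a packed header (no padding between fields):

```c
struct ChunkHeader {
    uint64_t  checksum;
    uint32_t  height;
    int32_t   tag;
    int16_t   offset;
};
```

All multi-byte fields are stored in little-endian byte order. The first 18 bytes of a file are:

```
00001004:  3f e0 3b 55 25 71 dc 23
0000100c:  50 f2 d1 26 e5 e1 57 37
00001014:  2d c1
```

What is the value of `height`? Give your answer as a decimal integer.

`height` follows `checksum` (8 bytes), so it starts at byte offset 8 and occupies 4 bytes.
Bytes at offsets 8..11: 50 F2 D1 26.
Little-endian stores the least-significant byte at the lowest address.
Reassemble most-significant byte first: 26 D1 F2 50 → 0x26D1F250.
0x26D1F250 = 651293264.

651293264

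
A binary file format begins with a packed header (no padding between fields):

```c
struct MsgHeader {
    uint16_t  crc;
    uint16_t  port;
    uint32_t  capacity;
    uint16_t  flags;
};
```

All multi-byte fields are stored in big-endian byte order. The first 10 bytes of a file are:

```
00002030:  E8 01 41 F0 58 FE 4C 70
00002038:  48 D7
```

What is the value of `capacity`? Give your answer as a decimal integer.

`capacity` follows `crc` (2 B), `port` (2 B), so it starts at offset 2 + 2 = 4 and occupies 4 bytes.
Bytes at offsets 4..7: 58 FE 4C 70.
In big-endian order the high byte comes first in memory.
The bytes are already most-significant first: 0x58FE4C70.
0x58FE4C70 = 1493060720.

1493060720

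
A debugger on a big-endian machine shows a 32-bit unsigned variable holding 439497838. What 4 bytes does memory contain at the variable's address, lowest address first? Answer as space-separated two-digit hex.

439497838 in hexadecimal, padded to 32 bits, is 0x1A32346E.
Split into bytes (most-significant first): 1A 32 34 6E.
In big-endian order the high byte comes first in memory.
So the memory order matches the most-significant-first order: 1A 32 34 6E.

1A 32 34 6E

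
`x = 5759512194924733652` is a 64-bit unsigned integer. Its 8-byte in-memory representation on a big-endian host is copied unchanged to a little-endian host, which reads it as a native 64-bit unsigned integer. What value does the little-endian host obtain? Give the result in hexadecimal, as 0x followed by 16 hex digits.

0xD4E4047AD3E5ED4F

5759512194924733652 in 64-bit hexadecimal is 0x4FEDE5D37A04E4D4.
Stored big-endian, the bytes at ascending addresses are 4F ED E5 D3 7A 04 E4 D4.
Read back as little-endian, the first byte is least significant, giving 0xD4E4047AD3E5ED4F.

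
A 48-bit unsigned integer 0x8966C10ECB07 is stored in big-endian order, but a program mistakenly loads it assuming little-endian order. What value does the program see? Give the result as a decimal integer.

Stored big-endian, the bytes at ascending addresses are 89 66 C1 0E CB 07.
Read back as little-endian, the first byte is least significant, giving 0x07CB0EC16689.
0x07CB0EC16689 = 8568707311241.

8568707311241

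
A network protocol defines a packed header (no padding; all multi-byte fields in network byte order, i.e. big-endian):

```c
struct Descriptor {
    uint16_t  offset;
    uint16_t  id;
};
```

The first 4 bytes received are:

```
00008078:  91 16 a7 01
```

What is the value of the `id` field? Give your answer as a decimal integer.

42753

`id` follows `offset` (2 bytes), so it starts at byte offset 2 and occupies 2 bytes.
Bytes at offsets 2..3: A7 01.
Big-endian: lowest address holds the most-significant byte.
The bytes are already most-significant first: 0xA701.
0xA701 = 42753.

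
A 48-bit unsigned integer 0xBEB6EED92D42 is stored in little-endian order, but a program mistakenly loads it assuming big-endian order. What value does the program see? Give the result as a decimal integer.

Stored little-endian, the bytes at ascending addresses are 42 2D D9 EE B6 BE.
Read back as big-endian, the last byte is least significant, giving 0x422DD9EEB6BE.
0x422DD9EEB6BE = 72764697261758.

72764697261758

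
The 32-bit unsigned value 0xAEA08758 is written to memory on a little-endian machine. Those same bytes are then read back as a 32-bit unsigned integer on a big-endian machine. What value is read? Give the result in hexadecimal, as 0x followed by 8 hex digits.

Stored little-endian, the bytes at ascending addresses are 58 87 A0 AE.
Read back as big-endian, the last byte is least significant, giving 0x5887A0AE.

0x5887A0AE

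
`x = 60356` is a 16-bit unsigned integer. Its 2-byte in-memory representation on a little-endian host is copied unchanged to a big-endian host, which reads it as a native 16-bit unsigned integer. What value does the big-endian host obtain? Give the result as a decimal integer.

60356 in 16-bit hexadecimal is 0xEBC4.
Stored little-endian, the bytes at ascending addresses are C4 EB.
Read back as big-endian, the last byte is least significant, giving 0xC4EB.
0xC4EB = 50411.

50411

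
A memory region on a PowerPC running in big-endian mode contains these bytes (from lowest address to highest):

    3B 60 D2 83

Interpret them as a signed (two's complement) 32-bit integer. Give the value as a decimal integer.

In big-endian order the high byte comes first in memory.
The bytes are already most-significant first: 0x3B60D283.
0x3B60D283 = 996201091.

996201091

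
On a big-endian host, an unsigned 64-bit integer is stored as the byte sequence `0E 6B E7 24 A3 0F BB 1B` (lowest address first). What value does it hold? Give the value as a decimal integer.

1039178283579587355

In big-endian order the high byte comes first in memory.
The bytes are already most-significant first: 0x0E6BE724A30FBB1B.
0x0E6BE724A30FBB1B = 1039178283579587355.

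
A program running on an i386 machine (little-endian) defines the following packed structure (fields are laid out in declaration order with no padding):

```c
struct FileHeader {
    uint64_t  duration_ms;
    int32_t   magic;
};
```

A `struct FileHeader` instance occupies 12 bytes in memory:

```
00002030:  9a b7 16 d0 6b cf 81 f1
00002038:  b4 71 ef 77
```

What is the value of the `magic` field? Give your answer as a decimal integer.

`magic` follows `duration_ms` (8 bytes), so it starts at byte offset 8 and occupies 4 bytes.
Bytes at offsets 8..11: B4 71 EF 77.
Little-endian: lowest address holds the least-significant byte.
Reassemble most-significant byte first: 77 EF 71 B4 → 0x77EF71B4.
0x77EF71B4 = 2012180916.

2012180916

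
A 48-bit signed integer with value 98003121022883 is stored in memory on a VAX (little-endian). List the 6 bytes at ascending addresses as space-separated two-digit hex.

A3 27 37 21 22 59

98003121022883 in hexadecimal, padded to 48 bits, is 0x5922213727A3.
Split into bytes (most-significant first): 59 22 21 37 27 A3.
Little-endian stores the least-significant byte at the lowest address.
So at ascending addresses the bytes are A3 27 37 21 22 59.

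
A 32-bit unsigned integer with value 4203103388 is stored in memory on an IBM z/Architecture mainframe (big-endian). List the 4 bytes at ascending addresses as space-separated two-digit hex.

FA 86 44 9C

4203103388 in hexadecimal, padded to 32 bits, is 0xFA86449C.
Split into bytes (most-significant first): FA 86 44 9C.
In big-endian order the high byte comes first in memory.
So the memory order matches the most-significant-first order: FA 86 44 9C.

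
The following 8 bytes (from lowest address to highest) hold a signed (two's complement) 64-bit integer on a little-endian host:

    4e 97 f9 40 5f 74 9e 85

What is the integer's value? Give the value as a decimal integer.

-8818483067884038322

Little-endian stores the least-significant byte at the lowest address.
Reassemble most-significant byte first: 85 9E 74 5F 40 F9 97 4E → 0x859E745F40F9974E.
Top bit is set, so as a signed 64-bit value this is 0x859E745F40F9974E − 2^64 = -8818483067884038322.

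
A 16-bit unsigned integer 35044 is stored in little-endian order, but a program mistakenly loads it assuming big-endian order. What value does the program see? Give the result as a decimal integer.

58504

35044 in 16-bit hexadecimal is 0x88E4.
Stored little-endian, the bytes at ascending addresses are E4 88.
Read back as big-endian, the last byte is least significant, giving 0xE488.
0xE488 = 58504.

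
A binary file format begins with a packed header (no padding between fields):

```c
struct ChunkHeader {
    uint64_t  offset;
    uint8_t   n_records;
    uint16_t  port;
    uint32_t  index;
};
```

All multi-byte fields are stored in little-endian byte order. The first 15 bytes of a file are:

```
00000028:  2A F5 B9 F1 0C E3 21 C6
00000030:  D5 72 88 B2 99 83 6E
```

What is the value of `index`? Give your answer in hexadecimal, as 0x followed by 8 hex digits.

`index` follows `offset` (8 B), `n_records` (1 B), `port` (2 B), so it starts at offset 8 + 1 + 2 = 11 and occupies 4 bytes.
Bytes at offsets 11..14: B2 99 83 6E.
Little-endian: lowest address holds the least-significant byte.
Reassemble most-significant byte first: 6E 83 99 B2 → 0x6E8399B2.

0x6E8399B2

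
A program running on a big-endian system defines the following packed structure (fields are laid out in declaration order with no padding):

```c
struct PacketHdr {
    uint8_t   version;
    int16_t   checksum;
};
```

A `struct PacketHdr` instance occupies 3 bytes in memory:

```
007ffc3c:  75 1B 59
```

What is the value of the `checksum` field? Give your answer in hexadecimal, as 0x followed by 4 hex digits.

`checksum` follows `version` (1 byte), so it starts at byte offset 1 and occupies 2 bytes.
Bytes at offsets 1..2: 1B 59.
In big-endian order the high byte comes first in memory.
The bytes are already most-significant first: 0x1B59.

0x1B59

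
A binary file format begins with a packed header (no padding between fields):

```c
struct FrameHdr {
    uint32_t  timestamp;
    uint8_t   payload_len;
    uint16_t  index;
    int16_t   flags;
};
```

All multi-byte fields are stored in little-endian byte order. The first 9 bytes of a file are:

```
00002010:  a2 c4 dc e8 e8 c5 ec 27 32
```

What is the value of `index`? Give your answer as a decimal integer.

`index` follows `timestamp` (4 B), `payload_len` (1 B), so it starts at offset 4 + 1 = 5 and occupies 2 bytes.
Bytes at offsets 5..6: C5 EC.
Little-endian stores the least-significant byte at the lowest address.
Reassemble most-significant byte first: EC C5 → 0xECC5.
0xECC5 = 60613.

60613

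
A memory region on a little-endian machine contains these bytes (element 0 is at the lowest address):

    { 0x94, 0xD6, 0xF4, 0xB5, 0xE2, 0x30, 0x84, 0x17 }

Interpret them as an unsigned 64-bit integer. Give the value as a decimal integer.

In little-endian order the low byte comes first in memory.
Reassemble most-significant byte first: 17 84 30 E2 B5 F4 D6 94 → 0x178430E2B5F4D694.
0x178430E2B5F4D694 = 1694533110071613076.

1694533110071613076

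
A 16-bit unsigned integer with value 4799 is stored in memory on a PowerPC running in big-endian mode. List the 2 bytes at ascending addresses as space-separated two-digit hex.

12 BF

4799 in hexadecimal, padded to 16 bits, is 0x12BF.
Split into bytes (most-significant first): 12 BF.
Big-endian: lowest address holds the most-significant byte.
So the memory order matches the most-significant-first order: 12 BF.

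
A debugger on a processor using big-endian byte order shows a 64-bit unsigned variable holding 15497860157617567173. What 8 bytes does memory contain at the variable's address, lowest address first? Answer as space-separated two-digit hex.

15497860157617567173 in hexadecimal, padded to 64 bits, is 0xD71375B3C17975C5.
Split into bytes (most-significant first): D7 13 75 B3 C1 79 75 C5.
In big-endian order the high byte comes first in memory.
So the memory order matches the most-significant-first order: D7 13 75 B3 C1 79 75 C5.

D7 13 75 B3 C1 79 75 C5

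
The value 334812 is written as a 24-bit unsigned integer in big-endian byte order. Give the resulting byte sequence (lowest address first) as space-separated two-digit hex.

05 1B DC

334812 in hexadecimal, padded to 24 bits, is 0x051BDC.
Split into bytes (most-significant first): 05 1B DC.
In big-endian order the high byte comes first in memory.
So the memory order matches the most-significant-first order: 05 1B DC.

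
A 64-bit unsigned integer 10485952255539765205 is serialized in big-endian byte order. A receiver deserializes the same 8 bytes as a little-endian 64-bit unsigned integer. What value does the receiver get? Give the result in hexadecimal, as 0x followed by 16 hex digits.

10485952255539765205 in 64-bit hexadecimal is 0x91859604FB275FD5.
Stored big-endian, the bytes at ascending addresses are 91 85 96 04 FB 27 5F D5.
Read back as little-endian, the first byte is least significant, giving 0xD55F27FB04968591.

0xD55F27FB04968591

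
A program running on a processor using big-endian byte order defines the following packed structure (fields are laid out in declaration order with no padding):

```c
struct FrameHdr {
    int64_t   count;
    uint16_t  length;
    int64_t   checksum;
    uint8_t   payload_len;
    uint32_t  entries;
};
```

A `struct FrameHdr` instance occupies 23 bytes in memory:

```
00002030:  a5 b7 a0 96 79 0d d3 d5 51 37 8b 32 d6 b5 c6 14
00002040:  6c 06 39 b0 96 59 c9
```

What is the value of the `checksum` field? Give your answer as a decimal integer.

-8416428677401383930

`checksum` follows `count` (8 B), `length` (2 B), so it starts at offset 8 + 2 = 10 and occupies 8 bytes.
Bytes at offsets 10..17: 8B 32 D6 B5 C6 14 6C 06.
In big-endian order the high byte comes first in memory.
The bytes are already most-significant first: 0x8B32D6B5C6146C06.
Top bit is set, so as a signed 64-bit value this is 0x8B32D6B5C6146C06 − 2^64 = -8416428677401383930.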